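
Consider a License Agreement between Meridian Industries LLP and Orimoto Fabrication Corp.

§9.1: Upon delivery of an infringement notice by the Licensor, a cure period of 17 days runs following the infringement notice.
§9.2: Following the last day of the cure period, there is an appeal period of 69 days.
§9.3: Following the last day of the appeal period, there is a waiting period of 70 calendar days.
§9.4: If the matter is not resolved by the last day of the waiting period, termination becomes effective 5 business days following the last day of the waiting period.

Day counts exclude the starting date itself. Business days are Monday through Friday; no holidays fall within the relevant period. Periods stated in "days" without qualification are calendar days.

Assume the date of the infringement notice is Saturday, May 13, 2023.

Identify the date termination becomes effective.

Oct 23, 2023

The last day of the cure period: 17 calendar days after May 13, 2023 is May 30, 2023.
The last day of the appeal period: May 30, 2023 + 69 days = Aug 7, 2023.
The last day of the waiting period: 70 calendar days after Aug 7, 2023 is Oct 16, 2023.
The date termination becomes effective: counting 5 business days from Monday, Oct 16, 2023 (Oct 17, Oct 18, Oct 19, Oct 20, Oct 23, skipping weekends) reaches Monday, Oct 23, 2023.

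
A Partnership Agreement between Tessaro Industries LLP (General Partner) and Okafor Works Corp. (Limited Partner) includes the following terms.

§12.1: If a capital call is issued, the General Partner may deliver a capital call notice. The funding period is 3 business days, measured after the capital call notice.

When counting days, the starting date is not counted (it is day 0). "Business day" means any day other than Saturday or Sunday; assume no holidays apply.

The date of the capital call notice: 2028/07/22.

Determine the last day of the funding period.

2028/07/26

From Saturday, 2028/07/22, 3 business days (Jul 24, Jul 25, Jul 26, skipping weekends) brings us to Wednesday, 2028/07/26, which is the last day of the funding period.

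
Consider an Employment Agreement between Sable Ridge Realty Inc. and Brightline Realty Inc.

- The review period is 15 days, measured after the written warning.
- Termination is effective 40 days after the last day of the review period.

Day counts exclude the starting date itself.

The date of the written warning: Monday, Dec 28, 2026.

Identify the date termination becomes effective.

Adding 15 calendar days to Dec 28, 2026 gives Jan 12, 2027, which is the last day of the review period.
The date termination becomes effective: 40 calendar days after Jan 12, 2027 is Feb 21, 2027.

Feb 21, 2027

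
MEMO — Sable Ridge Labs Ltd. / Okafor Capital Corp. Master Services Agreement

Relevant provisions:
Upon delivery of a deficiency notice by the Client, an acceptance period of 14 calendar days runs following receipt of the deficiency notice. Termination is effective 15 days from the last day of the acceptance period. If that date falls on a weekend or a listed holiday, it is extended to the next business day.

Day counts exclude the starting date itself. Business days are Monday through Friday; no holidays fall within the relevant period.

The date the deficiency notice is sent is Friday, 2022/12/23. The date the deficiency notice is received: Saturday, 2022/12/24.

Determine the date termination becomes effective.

2023/01/23

Adding 14 calendar days to 2022/12/24 gives 2023/01/07, which is the last day of the acceptance period.
The date termination becomes effective: 15 calendar days after 2023/01/07 is 2023/01/22. That falls on a Sunday, so it rolls to the next business day, Monday, 2023/01/23.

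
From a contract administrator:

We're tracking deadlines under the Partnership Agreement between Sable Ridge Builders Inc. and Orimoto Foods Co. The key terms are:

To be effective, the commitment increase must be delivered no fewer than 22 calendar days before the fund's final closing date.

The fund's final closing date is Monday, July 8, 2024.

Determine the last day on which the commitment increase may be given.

June 16, 2024

Counting back 22 calendar days from July 8, 2024 gives June 16, 2024.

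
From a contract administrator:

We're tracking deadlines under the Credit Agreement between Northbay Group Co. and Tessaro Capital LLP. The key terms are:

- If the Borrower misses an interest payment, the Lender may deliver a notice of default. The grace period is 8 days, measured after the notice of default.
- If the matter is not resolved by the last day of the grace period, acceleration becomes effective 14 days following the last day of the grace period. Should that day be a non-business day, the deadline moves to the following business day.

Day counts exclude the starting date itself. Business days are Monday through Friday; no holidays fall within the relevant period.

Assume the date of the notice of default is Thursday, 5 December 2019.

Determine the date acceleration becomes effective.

Adding 8 calendar days to 5 December 2019 gives 13 December 2019, which is the last day of the grace period.
Adding 14 calendar days to 13 December 2019 gives 27 December 2019, which is the date acceleration becomes effective. 27 December 2019 is a Friday, so no roll-forward applies.

27 December 2019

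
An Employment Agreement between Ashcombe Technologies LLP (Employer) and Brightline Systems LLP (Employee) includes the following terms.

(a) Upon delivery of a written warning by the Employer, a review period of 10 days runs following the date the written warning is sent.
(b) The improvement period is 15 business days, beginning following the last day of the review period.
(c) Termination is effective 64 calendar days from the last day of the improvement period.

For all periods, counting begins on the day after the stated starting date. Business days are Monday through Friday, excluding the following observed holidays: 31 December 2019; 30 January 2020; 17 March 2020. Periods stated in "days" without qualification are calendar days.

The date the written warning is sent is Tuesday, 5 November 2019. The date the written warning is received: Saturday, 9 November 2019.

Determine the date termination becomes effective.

Adding 10 calendar days to 5 November 2019 gives 15 November 2019, which is the last day of the review period.
The last day of the improvement period: counting 15 business days from Friday, 15 November 2019 (Nov 18, Nov 19, Nov 20, Nov 21, …, Dec 4, Dec 5, Dec 6, skipping weekends) reaches Friday, 6 December 2019.
The date termination becomes effective: 6 December 2019 + 64 days = 8 February 2020.

8 February 2020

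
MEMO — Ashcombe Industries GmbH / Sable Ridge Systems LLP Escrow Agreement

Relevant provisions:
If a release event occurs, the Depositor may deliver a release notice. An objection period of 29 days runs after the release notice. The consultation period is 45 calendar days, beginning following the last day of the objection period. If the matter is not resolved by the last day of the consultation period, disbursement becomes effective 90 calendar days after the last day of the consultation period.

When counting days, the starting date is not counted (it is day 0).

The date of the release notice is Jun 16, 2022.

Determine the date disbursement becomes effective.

The last day of the objection period: 29 calendar days after Jun 16, 2022 is Jul 15, 2022.
The last day of the consultation period: 45 calendar days after Jul 15, 2022 is Aug 29, 2022.
Adding 90 calendar days to Aug 29, 2022 gives Nov 27, 2022, which is the date disbursement becomes effective.

Nov 27, 2022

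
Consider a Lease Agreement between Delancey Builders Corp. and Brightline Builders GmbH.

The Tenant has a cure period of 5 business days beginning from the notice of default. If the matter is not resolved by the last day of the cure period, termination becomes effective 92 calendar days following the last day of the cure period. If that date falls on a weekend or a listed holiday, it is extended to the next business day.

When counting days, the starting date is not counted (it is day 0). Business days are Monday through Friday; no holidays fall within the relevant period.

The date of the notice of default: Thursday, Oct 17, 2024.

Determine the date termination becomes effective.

Jan 24, 2025

From Thursday, Oct 17, 2024, 5 business days (Oct 18, Oct 21, Oct 22, Oct 23, Oct 24, skipping weekends) brings us to Thursday, Oct 24, 2024, which is the last day of the cure period.
The date termination becomes effective: 92 calendar days after Oct 24, 2024 is Jan 24, 2025. Jan 24, 2025 is a Friday, so no roll-forward applies.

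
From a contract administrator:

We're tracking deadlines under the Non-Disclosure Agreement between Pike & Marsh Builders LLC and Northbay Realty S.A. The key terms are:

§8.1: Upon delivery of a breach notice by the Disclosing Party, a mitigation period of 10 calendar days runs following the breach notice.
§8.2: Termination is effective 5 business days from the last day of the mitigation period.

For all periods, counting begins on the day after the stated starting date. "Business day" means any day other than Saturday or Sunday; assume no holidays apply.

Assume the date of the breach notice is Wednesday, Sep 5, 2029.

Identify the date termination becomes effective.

Adding 10 calendar days to Sep 5, 2029 gives Sep 15, 2029, which is the last day of the mitigation period.
The date termination becomes effective: 5 business days after Saturday, Sep 15, 2029, skipping weekends — Sep 17, Sep 18, Sep 19, Sep 20, Sep 21 — lands on Friday, Sep 21, 2029.

Sep 21, 2029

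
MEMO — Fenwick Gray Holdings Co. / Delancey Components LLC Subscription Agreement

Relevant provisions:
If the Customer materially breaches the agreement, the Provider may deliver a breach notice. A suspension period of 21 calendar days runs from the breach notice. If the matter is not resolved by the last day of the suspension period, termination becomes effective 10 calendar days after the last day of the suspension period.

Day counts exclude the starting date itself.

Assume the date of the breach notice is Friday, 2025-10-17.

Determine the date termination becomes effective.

The last day of the suspension period: 21 calendar days after 2025-10-17 is 2025-11-07.
The date termination becomes effective: 10 calendar days after 2025-11-07 is 2025-11-17.

2025-11-17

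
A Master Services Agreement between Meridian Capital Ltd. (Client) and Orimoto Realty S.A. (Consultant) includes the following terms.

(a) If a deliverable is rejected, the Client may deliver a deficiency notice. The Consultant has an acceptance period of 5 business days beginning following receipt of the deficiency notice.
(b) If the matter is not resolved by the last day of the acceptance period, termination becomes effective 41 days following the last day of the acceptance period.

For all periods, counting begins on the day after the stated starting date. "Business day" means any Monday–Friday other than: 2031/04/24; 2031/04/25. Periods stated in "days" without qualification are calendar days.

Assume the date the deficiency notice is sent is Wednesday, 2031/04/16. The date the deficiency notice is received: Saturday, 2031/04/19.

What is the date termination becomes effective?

The last day of the acceptance period: counting 5 business days from Saturday, 2031/04/19 (Apr 21, Apr 22, Apr 23, Apr 28, Apr 29, skipping weekends and the listed holidays on Apr 24, Apr 25) reaches Tuesday, 2031/04/29.
Adding 41 calendar days to 2031/04/29 gives 2031/06/09, which is the date termination becomes effective.

2031/06/09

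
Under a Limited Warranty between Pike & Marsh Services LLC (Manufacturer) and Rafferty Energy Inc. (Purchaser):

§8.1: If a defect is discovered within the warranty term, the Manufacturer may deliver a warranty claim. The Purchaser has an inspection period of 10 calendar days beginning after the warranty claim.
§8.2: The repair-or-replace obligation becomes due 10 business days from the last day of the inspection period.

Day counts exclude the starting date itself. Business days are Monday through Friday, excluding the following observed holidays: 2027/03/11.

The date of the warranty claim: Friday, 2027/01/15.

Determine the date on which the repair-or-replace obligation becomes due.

2027/02/08

The last day of the inspection period: 10 calendar days after 2027/01/15 is 2027/01/25.
The date on which the repair-or-replace obligation becomes due: 10 business days after Monday, 2027/01/25, skipping weekends — Jan 26, Jan 27, Jan 28, Jan 29, Feb 1, Feb 2, Feb 3, Feb 4, Feb 5, Feb 8 — lands on Monday, 2027/02/08.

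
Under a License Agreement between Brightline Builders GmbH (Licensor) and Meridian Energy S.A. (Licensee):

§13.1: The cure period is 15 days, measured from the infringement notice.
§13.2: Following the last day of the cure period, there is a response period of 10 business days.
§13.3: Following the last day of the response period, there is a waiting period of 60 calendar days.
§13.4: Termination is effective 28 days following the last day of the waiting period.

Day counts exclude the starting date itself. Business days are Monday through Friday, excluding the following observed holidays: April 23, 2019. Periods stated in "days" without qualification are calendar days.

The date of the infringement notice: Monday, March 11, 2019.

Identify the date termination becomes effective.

July 6, 2019

The last day of the cure period: 15 calendar days after March 11, 2019 is March 26, 2019.
The last day of the response period: counting 10 business days from Tuesday, March 26, 2019 (Mar 27, Mar 28, Mar 29, Apr 1, Apr 2, Apr 3, Apr 4, Apr 5, Apr 8, Apr 9, skipping weekends) reaches Tuesday, April 9, 2019.
The last day of the waiting period: April 9, 2019 + 60 days = June 8, 2019.
Adding 28 calendar days to June 8, 2019 gives July 6, 2019, which is the date termination becomes effective.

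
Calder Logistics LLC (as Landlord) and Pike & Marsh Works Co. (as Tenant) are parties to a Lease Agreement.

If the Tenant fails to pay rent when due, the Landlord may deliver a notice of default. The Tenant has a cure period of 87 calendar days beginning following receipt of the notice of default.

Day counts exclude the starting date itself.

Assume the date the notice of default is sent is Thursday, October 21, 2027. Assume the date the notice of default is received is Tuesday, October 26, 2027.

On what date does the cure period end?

The last day of the cure period: 87 calendar days after October 26, 2027 is January 21, 2028.

January 21, 2028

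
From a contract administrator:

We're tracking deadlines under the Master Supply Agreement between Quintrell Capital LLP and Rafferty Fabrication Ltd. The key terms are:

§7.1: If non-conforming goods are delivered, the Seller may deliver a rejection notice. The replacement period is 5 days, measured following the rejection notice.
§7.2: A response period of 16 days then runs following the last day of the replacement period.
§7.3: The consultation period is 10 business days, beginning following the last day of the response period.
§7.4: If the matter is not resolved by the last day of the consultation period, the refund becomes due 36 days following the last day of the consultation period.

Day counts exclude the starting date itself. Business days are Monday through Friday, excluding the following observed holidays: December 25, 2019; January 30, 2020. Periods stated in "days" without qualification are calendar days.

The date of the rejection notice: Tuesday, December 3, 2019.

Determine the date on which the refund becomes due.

February 13, 2020

Adding 5 calendar days to December 3, 2019 gives December 8, 2019, which is the last day of the replacement period.
The last day of the response period: 16 calendar days after December 8, 2019 is December 24, 2019.
The last day of the consultation period: 10 business days after Tuesday, December 24, 2019, skipping weekends and the listed holiday on Dec 25 — Dec 26, Dec 27, Dec 30, Dec 31, Jan 1, Jan 2, Jan 3, Jan 6, Jan 7, Jan 8 — lands on Wednesday, January 8, 2020.
The date on which the refund becomes due: 36 calendar days after January 8, 2020 is February 13, 2020.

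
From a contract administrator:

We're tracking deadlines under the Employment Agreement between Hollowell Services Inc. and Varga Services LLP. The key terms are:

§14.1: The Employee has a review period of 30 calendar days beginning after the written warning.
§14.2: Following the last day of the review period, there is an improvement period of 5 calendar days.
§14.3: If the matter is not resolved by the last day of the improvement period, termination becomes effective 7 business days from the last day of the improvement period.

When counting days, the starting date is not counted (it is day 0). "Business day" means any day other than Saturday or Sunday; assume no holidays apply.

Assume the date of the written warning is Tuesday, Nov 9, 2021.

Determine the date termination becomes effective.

Dec 23, 2021

Adding 30 calendar days to Nov 9, 2021 gives Dec 9, 2021, which is the last day of the review period.
Adding 5 calendar days to Dec 9, 2021 gives Dec 14, 2021, which is the last day of the improvement period.
From Tuesday, Dec 14, 2021, 7 business days (Dec 15, Dec 16, Dec 17, Dec 20, Dec 21, Dec 22, Dec 23, skipping weekends) brings us to Thursday, Dec 23, 2021, which is the date termination becomes effective.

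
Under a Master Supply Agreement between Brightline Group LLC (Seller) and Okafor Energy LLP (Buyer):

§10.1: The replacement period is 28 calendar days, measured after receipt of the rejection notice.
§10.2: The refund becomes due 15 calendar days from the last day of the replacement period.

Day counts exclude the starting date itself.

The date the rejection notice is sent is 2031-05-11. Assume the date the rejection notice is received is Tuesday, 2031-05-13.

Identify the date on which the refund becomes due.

The last day of the replacement period: 2031-05-13 + 28 days = 2031-06-10.
The date on which the refund becomes due: 2031-06-10 + 15 days = 2031-06-25.

2031-06-25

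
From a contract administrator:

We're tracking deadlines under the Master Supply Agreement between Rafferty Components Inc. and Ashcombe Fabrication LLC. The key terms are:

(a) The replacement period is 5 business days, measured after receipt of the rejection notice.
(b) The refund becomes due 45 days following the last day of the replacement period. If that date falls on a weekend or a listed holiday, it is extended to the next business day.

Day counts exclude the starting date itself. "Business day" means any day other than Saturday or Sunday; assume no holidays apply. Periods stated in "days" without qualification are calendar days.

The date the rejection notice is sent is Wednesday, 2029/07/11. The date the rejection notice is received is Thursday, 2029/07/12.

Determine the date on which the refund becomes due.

2029/09/03

The last day of the replacement period: counting 5 business days from Thursday, 2029/07/12 (Jul 13, Jul 16, Jul 17, Jul 18, Jul 19, skipping weekends) reaches Thursday, 2029/07/19.
Adding 45 calendar days to 2029/07/19 gives 2029/09/02, which is the date on which the refund becomes due. That falls on a Sunday, so it rolls to the next business day, Monday, 2029/09/03.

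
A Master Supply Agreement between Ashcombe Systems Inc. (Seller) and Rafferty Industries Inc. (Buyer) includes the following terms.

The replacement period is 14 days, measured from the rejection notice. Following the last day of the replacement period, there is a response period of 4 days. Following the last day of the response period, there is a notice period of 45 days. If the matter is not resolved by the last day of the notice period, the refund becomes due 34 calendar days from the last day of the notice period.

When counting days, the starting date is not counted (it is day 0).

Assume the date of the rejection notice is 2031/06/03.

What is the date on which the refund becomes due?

2031/09/08

The last day of the replacement period: 2031/06/03 + 14 days = 2031/06/17.
Adding 4 calendar days to 2031/06/17 gives 2031/06/21, which is the last day of the response period.
Adding 45 calendar days to 2031/06/21 gives 2031/08/05, which is the last day of the notice period.
The date on which the refund becomes due: 2031/08/05 + 34 days = 2031/09/08.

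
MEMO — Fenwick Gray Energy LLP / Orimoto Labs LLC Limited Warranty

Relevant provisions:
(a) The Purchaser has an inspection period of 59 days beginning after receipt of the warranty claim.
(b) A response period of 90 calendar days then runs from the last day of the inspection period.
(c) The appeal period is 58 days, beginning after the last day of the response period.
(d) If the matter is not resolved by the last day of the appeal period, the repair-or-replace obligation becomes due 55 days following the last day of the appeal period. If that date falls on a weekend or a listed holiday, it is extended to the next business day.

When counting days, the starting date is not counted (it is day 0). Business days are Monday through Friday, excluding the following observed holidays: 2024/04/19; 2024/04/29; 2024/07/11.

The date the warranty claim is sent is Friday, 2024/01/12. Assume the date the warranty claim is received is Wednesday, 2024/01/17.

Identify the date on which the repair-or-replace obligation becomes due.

The last day of the inspection period: 2024/01/17 + 59 days = 2024/03/16.
Adding 90 calendar days to 2024/03/16 gives 2024/06/14, which is the last day of the response period.
The last day of the appeal period: 2024/06/14 + 58 days = 2024/08/11.
The date on which the repair-or-replace obligation becomes due: 2024/08/11 + 55 days = 2024/10/05. That falls on a Saturday, so it rolls to the next business day, Monday, 2024/10/07.

2024/10/07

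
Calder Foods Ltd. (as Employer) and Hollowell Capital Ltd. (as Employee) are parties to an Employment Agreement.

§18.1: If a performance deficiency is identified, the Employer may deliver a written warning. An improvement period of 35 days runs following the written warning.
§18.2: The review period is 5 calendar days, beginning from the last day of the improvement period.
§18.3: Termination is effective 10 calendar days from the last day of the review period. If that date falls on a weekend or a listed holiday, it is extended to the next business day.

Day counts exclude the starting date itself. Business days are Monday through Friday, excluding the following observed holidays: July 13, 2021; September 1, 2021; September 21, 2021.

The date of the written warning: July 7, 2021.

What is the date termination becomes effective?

August 26, 2021

The last day of the improvement period: July 7, 2021 + 35 days = August 11, 2021.
The last day of the review period: August 11, 2021 + 5 days = August 16, 2021.
Adding 10 calendar days to August 16, 2021 gives August 26, 2021, which is the date termination becomes effective. August 26, 2021 is a Thursday and is not a listed holiday, so no roll-forward applies.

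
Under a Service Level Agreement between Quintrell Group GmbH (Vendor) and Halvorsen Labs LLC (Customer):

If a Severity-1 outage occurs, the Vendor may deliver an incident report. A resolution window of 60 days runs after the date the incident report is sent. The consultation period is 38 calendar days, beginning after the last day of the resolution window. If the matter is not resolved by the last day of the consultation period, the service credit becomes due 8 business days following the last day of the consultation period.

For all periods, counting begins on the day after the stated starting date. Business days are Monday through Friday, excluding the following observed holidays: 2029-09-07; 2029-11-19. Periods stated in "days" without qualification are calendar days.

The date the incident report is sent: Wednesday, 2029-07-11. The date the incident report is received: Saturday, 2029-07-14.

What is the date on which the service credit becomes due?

2029-10-29

Adding 60 calendar days to 2029-07-11 gives 2029-09-09, which is the last day of the resolution window.
The last day of the consultation period: 2029-09-09 + 38 days = 2029-10-17.
From Wednesday, 2029-10-17, 8 business days (Oct 18, Oct 19, Oct 22, Oct 23, Oct 24, Oct 25, Oct 26, Oct 29, skipping weekends) brings us to Monday, 2029-10-29, which is the date on which the service credit becomes due.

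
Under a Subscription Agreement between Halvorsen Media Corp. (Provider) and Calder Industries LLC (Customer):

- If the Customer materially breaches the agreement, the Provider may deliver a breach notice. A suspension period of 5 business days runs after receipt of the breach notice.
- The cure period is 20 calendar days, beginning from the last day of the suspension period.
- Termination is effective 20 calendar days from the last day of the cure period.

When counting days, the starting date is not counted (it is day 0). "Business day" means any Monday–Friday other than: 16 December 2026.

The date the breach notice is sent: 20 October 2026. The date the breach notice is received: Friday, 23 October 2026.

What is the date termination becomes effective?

The last day of the suspension period: counting 5 business days from Friday, 23 October 2026 (Oct 26, Oct 27, Oct 28, Oct 29, Oct 30, skipping weekends) reaches Friday, 30 October 2026.
Adding 20 calendar days to 30 October 2026 gives 19 November 2026, which is the last day of the cure period.
The date termination becomes effective: 20 calendar days after 19 November 2026 is 9 December 2026.

9 December 2026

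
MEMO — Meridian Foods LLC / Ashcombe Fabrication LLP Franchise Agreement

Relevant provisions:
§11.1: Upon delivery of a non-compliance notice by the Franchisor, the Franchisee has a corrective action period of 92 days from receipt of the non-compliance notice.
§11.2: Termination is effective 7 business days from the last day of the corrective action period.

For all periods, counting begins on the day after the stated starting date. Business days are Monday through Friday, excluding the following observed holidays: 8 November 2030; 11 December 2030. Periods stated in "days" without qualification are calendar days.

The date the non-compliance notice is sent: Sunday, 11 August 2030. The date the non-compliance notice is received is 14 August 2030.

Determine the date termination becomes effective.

25 November 2030

The last day of the corrective action period: 92 calendar days after 14 August 2030 is 14 November 2030.
From Thursday, 14 November 2030, 7 business days (Nov 15, Nov 18, Nov 19, Nov 20, Nov 21, Nov 22, Nov 25, skipping weekends) brings us to Monday, 25 November 2030, which is the date termination becomes effective.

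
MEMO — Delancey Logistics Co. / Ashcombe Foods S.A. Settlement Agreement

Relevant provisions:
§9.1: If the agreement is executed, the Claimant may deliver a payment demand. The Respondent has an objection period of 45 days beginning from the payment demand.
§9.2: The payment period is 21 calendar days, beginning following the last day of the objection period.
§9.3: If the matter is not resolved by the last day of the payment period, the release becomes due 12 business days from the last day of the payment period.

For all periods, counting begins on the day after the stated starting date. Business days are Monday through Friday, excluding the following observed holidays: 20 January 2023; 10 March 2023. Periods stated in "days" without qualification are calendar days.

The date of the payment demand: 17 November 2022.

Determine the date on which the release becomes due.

7 February 2023

The last day of the objection period: 45 calendar days after 17 November 2022 is 1 January 2023.
The last day of the payment period: 21 calendar days after 1 January 2023 is 22 January 2023.
The date on which the release becomes due: 12 business days after Sunday, 22 January 2023, skipping weekends — Jan 23, Jan 24, Jan 25, Jan 26, …, Feb 3, Feb 6, Feb 7 — lands on Tuesday, 7 February 2023.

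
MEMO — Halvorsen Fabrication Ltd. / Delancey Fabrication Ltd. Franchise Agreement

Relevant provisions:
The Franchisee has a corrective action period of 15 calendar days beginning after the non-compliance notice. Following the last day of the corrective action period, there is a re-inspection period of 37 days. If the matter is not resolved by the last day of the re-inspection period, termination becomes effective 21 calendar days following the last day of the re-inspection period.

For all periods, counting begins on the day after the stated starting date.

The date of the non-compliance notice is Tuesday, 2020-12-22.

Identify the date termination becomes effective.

The last day of the corrective action period: 15 calendar days after 2020-12-22 is 2021-01-06.
Adding 37 calendar days to 2021-01-06 gives 2021-02-12, which is the last day of the re-inspection period.
Adding 21 calendar days to 2021-02-12 gives 2021-03-05, which is the date termination becomes effective.

2021-03-05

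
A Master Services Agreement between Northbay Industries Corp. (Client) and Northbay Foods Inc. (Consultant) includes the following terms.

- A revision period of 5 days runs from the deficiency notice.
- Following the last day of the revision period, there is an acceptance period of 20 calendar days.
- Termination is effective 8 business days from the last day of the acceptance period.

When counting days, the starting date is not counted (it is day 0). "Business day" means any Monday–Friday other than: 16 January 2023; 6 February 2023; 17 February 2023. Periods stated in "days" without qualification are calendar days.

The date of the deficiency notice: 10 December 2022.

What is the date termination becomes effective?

17 January 2023

The last day of the revision period: 10 December 2022 + 5 days = 15 December 2022.
The last day of the acceptance period: 15 December 2022 + 20 days = 4 January 2023.
The date termination becomes effective: 8 business days after Wednesday, 4 January 2023, skipping weekends and the listed holiday on Jan 16 — Jan 5, Jan 6, Jan 9, Jan 10, Jan 11, Jan 12, Jan 13, Jan 17 — lands on Tuesday, 17 January 2023.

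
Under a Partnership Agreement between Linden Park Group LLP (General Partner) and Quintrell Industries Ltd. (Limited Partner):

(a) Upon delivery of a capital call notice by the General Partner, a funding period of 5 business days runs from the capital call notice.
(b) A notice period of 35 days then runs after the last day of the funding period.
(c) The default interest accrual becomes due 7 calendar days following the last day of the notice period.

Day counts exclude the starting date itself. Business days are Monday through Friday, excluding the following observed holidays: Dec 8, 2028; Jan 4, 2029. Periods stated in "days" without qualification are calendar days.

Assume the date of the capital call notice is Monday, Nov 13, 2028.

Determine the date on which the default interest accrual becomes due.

The last day of the funding period: 5 business days after Monday, Nov 13, 2028, skipping weekends — Nov 14, Nov 15, Nov 16, Nov 17, Nov 20 — lands on Monday, Nov 20, 2028.
The last day of the notice period: Nov 20, 2028 + 35 days = Dec 25, 2028.
The date on which the default interest accrual becomes due: 7 calendar days after Dec 25, 2028 is Jan 1, 2029.

Jan 1, 2029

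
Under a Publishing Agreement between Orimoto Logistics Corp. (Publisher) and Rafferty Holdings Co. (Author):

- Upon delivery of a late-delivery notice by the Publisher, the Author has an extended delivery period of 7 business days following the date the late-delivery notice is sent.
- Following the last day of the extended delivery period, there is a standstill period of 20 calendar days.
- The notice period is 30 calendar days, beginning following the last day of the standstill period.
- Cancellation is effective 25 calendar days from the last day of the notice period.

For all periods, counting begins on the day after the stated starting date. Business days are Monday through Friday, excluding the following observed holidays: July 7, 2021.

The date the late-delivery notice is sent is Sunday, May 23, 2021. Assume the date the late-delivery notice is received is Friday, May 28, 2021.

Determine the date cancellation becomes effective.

The last day of the extended delivery period: counting 7 business days from Sunday, May 23, 2021 (May 24, May 25, May 26, May 27, May 28, May 31, Jun 1, skipping weekends) reaches Tuesday, June 1, 2021.
Adding 20 calendar days to June 1, 2021 gives June 21, 2021, which is the last day of the standstill period.
The last day of the notice period: 30 calendar days after June 21, 2021 is July 21, 2021.
Adding 25 calendar days to July 21, 2021 gives August 15, 2021, which is the date cancellation becomes effective.

August 15, 2021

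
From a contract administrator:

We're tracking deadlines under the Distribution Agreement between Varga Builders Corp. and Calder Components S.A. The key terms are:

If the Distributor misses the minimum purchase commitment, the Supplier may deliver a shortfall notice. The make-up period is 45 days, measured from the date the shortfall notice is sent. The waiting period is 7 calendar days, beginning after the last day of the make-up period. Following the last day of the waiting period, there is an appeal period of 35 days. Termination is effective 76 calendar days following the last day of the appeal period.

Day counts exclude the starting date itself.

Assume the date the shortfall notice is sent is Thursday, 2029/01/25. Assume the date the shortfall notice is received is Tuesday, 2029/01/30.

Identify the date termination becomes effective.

2029/07/07

The last day of the make-up period: 45 calendar days after 2029/01/25 is 2029/03/11.
The last day of the waiting period: 2029/03/11 + 7 days = 2029/03/18.
Adding 35 calendar days to 2029/03/18 gives 2029/04/22, which is the last day of the appeal period.
The date termination becomes effective: 76 calendar days after 2029/04/22 is 2029/07/07.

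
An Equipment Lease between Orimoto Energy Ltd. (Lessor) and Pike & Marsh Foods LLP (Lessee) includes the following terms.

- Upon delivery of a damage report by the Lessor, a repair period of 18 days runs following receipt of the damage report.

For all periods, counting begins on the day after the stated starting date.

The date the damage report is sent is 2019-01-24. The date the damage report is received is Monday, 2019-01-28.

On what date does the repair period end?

2019-02-15

Adding 18 calendar days to 2019-01-28 gives 2019-02-15, which is the last day of the repair period.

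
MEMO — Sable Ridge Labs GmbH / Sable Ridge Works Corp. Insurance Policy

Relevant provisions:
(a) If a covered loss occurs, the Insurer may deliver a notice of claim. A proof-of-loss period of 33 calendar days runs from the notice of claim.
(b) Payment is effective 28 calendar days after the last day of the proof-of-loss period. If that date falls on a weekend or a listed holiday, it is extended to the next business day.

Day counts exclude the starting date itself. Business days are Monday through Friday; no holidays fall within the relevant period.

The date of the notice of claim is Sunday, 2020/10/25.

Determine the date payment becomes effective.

2020/12/25

Adding 33 calendar days to 2020/10/25 gives 2020/11/27, which is the last day of the proof-of-loss period.
The date payment becomes effective: 28 calendar days after 2020/11/27 is 2020/12/25. 2020/12/25 is a Friday, so no roll-forward applies.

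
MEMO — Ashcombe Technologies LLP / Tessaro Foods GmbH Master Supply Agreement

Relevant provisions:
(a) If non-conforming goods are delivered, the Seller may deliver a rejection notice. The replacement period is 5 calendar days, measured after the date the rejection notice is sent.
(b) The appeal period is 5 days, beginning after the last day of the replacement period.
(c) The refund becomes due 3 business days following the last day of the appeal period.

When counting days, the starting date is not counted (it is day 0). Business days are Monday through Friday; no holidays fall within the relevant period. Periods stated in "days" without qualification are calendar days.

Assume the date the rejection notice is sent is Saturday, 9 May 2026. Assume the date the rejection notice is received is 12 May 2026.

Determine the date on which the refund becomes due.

22 May 2026

The last day of the replacement period: 5 calendar days after 9 May 2026 is 14 May 2026.
The last day of the appeal period: 14 May 2026 + 5 days = 19 May 2026.
The date on which the refund becomes due: 3 business days after Tuesday, 19 May 2026, skipping weekends — May 20, May 21, May 22 — lands on Friday, 22 May 2026.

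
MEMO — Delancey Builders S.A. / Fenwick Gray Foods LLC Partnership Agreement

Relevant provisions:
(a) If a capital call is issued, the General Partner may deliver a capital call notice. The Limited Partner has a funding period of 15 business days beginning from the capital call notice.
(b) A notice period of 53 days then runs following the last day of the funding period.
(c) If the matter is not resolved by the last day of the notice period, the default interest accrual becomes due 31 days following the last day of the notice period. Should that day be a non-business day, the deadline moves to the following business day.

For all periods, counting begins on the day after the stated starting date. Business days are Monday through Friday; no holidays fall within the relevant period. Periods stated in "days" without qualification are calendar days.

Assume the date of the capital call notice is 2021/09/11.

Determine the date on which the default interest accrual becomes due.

The last day of the funding period: 15 business days after Saturday, 2021/09/11, skipping weekends — Sep 13, Sep 14, Sep 15, Sep 16, …, Sep 29, Sep 30, Oct 1 — lands on Friday, 2021/10/01.
The last day of the notice period: 2021/10/01 + 53 days = 2021/11/23.
Adding 31 calendar days to 2021/11/23 gives 2021/12/24, which is the date on which the default interest accrual becomes due. 2021/12/24 is a Friday, so no roll-forward applies.

2021/12/24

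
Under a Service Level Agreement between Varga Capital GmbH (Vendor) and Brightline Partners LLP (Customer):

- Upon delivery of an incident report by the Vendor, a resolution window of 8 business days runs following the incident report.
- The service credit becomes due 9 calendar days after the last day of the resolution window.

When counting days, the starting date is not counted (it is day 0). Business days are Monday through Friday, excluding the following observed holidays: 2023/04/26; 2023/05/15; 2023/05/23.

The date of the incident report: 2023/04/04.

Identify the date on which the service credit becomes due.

The last day of the resolution window: 8 business days after Tuesday, 2023/04/04, skipping weekends — Apr 5, Apr 6, Apr 7, Apr 10, Apr 11, Apr 12, Apr 13, Apr 14 — lands on Friday, 2023/04/14.
The date on which the service credit becomes due: 9 calendar days after 2023/04/14 is 2023/04/23.

2023/04/23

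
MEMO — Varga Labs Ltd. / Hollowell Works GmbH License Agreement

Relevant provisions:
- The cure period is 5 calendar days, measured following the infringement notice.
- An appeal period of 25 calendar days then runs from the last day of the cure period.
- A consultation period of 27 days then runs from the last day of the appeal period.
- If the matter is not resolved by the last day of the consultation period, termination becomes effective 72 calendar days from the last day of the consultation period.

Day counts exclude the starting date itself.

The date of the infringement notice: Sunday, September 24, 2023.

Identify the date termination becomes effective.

January 31, 2024

The last day of the cure period: 5 calendar days after September 24, 2023 is September 29, 2023.
Adding 25 calendar days to September 29, 2023 gives October 24, 2023, which is the last day of the appeal period.
The last day of the consultation period: October 24, 2023 + 27 days = November 20, 2023.
Adding 72 calendar days to November 20, 2023 gives January 31, 2024, which is the date termination becomes effective.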